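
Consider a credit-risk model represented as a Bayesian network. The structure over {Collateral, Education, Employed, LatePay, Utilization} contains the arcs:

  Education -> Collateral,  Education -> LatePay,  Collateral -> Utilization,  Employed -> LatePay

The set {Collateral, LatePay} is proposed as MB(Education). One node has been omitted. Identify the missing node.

Employed

Education's parents: none.
Children of Education: Collateral, LatePay.
For each child, the remaining parents (spouses of Education):
  Collateral: —
  LatePay: Employed
MB(Education) = {Collateral, Employed, LatePay}.
Comparing with the claimed set, Employed is missing.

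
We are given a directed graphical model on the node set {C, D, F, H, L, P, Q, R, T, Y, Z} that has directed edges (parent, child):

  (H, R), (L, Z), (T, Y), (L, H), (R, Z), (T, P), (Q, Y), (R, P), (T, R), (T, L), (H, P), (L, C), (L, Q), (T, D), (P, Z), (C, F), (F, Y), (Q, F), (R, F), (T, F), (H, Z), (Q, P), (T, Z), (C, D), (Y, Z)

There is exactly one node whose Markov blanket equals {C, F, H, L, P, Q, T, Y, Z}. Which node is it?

The target node must have every member of {C, F, H, L, P, Q, T, Y, Z} as a parent, child, or co-parent, and no others.
Parents of R: H, T; children: F, P, Z; co-parents: C, H, L, P, Q, T, Y.
These exactly cover the given set, so the node is R.

R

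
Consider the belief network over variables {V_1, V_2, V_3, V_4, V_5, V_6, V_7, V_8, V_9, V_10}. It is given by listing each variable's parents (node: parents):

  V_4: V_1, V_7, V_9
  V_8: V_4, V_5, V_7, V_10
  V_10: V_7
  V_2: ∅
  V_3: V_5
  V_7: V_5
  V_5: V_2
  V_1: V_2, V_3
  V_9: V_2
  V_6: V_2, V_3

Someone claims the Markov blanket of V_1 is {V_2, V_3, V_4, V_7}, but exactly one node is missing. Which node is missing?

V_9

Recall MB(v) = parents ∪ children ∪ spouses, where spouses are the other parents of v's children.
Pa(V_1) = {V_2, V_3}.
Children of V_1: V_4.
Parents of each child, excluding V_1:
  V_4's other parents are V_7, V_9.
MB(V_1) = {V_2, V_3, V_4, V_7, V_9}.
Comparing with the claimed set, V_9 is missing.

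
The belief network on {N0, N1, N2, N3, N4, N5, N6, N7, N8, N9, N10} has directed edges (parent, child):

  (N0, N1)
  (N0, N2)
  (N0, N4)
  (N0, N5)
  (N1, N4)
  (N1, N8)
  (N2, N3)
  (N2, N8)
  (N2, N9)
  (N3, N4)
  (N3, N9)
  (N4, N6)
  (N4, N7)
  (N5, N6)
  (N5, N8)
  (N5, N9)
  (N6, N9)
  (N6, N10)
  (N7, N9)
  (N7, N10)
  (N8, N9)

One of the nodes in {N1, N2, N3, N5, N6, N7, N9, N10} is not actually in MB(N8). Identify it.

The Markov blanket of a node is its parents, its children, and the other parents of its children.
Parents of N8: N1, N2, N5.
Children of N8: N9.
Other parents of N8's children:
  N9: N2, N3, N5, N6, N7
MB(N8) = {N1, N2, N3, N5, N6, N7, N9}.
N10 is neither a parent, child, nor co-parent of N8, so it does not belong.

N10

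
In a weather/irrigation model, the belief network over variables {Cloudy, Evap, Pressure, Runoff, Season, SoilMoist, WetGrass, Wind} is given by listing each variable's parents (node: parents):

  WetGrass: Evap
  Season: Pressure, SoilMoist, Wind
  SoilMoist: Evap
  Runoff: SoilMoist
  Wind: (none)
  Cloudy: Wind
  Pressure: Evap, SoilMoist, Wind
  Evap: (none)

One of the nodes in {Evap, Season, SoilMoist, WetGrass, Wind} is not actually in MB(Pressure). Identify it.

WetGrass

The Markov blanket of a node is its parents, its children, and the other parents of its children.
Pressure's parents: Evap, SoilMoist, Wind.
Pressure's children: Season.
Other parents of Pressure's children:
  Season's other parents are SoilMoist, Wind.
MB(Pressure) = {Evap, Season, SoilMoist, Wind}.
WetGrass is neither a parent, child, nor co-parent of Pressure, so it does not belong.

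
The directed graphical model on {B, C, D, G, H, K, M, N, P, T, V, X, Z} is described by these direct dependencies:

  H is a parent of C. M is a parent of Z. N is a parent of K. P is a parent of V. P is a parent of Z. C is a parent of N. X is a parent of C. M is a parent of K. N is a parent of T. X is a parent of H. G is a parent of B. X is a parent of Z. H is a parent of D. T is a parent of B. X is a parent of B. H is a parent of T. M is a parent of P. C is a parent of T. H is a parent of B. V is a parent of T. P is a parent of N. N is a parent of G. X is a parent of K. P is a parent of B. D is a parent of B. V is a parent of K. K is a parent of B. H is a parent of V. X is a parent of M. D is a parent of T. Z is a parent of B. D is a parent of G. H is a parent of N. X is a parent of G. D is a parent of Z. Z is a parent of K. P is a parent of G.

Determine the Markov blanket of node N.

A node's Markov blanket = Pa ∪ Ch ∪ (parents of Ch other than the node itself).
Parents of N: C, H, P.
N's children: G, K, T.
Co-parents of N (other parents of its children):
  G also has parents D, P, X.
  parents(T) \ {N} = {C, D, H, V}.
  parents(K) \ {N} = {M, V, X, Z}.
MB(N) = {C, D, G, H, K, M, P, T, V, X, Z}.

{C, D, G, H, K, M, P, T, V, X, Z}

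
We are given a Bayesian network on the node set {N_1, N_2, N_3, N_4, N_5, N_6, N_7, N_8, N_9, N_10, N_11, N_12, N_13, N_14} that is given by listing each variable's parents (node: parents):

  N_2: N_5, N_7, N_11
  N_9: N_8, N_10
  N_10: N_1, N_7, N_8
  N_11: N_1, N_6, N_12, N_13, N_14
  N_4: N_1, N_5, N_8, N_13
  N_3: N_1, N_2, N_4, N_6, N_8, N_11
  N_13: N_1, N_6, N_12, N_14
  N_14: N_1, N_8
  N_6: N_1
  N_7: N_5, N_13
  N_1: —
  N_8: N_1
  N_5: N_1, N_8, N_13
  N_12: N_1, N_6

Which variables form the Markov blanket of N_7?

{N_1, N_2, N_5, N_8, N_10, N_11, N_13}

The Markov blanket of a node is its parents, its children, and the other parents of its children.
Children of N_7: N_2, N_10.
N_7 has parents N_5, N_13.
Parents of each child, excluding N_7:
  parents(N_10) \ {N_7} = {N_1, N_8}.
  parents(N_2) \ {N_7} = {N_5, N_11}.
Union: {N_5, N_13} ∪ {N_2, N_10} ∪ {N_1, N_5, N_8, N_11} = {N_1, N_2, N_5, N_8, N_10, N_11, N_13}.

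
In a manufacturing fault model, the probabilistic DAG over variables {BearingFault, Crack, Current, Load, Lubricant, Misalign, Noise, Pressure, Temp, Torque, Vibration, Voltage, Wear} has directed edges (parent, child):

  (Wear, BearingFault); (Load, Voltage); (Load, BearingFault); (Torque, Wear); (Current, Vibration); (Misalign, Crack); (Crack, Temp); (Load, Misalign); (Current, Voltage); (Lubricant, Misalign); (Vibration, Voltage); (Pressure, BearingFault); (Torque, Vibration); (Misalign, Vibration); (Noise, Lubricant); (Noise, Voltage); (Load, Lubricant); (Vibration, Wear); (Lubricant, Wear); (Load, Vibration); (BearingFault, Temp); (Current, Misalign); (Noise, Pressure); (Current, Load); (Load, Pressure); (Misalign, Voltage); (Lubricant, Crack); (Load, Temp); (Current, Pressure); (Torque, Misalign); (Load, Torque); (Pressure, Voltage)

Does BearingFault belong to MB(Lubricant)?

No

Ch(Lubricant) = {Crack, Misalign, Wear}.
Parents of Lubricant: Load, Noise.
Parents of each child, excluding Lubricant:
  Misalign also has parents Current, Load, Torque.
  Wear's other parents are Torque, Vibration.
  Crack's other parent is Misalign.
MB(Lubricant) = {Crack, Current, Load, Misalign, Noise, Torque, Vibration, Wear}; BearingFault is not in this set.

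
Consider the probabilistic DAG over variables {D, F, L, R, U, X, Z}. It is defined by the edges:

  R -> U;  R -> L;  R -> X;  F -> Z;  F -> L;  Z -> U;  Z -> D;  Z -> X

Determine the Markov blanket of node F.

Parents of F: none.
F's children: L, Z.
Co-parents of F (other parents of its children):
  Z: no additional parents.
  L also has parent R.
Union: {} ∪ {L, Z} ∪ {R} = {L, R, Z}.

{L, R, Z}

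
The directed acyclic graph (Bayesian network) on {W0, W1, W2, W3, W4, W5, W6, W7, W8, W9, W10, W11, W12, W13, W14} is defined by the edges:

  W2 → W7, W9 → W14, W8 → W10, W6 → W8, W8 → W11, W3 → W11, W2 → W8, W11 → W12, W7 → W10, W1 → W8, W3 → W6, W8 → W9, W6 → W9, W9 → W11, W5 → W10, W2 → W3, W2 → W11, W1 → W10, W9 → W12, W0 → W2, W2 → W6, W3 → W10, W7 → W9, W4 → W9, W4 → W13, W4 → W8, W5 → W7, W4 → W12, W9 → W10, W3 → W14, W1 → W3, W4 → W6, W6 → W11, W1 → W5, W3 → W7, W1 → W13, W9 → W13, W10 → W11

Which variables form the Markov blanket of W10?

The Markov blanket of a node is its parents, its children, and the other parents of its children.
Parents of W10: W1, W3, W5, W7, W8, W9.
W10 has child W11.
Other parents of W10's children:
  W11: W2, W3, W6, W8, W9
MB(W10) = {W1, W2, W3, W5, W6, W7, W8, W9, W11}.

{W1, W2, W3, W5, W6, W7, W8, W9, W11}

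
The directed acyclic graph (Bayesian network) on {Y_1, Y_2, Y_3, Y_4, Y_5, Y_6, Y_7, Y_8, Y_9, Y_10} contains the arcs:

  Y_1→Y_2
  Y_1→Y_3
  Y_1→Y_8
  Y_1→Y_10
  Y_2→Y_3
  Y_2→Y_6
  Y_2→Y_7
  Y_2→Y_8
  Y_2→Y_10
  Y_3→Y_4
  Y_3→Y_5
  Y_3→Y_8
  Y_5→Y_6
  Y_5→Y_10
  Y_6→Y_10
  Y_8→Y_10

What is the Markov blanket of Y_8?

The Markov blanket of a node is its parents, its children, and the other parents of its children.
Y_8 has parents Y_1, Y_2, Y_3.
Ch(Y_8) = {Y_10}.
For each child, the remaining parents (spouses of Y_8):
  Y_10's other parents are Y_1, Y_2, Y_5, Y_6.
Union: {Y_1, Y_2, Y_3} ∪ {Y_10} ∪ {Y_1, Y_2, Y_5, Y_6} = {Y_1, Y_2, Y_3, Y_5, Y_6, Y_10}.

{Y_1, Y_2, Y_3, Y_5, Y_6, Y_10}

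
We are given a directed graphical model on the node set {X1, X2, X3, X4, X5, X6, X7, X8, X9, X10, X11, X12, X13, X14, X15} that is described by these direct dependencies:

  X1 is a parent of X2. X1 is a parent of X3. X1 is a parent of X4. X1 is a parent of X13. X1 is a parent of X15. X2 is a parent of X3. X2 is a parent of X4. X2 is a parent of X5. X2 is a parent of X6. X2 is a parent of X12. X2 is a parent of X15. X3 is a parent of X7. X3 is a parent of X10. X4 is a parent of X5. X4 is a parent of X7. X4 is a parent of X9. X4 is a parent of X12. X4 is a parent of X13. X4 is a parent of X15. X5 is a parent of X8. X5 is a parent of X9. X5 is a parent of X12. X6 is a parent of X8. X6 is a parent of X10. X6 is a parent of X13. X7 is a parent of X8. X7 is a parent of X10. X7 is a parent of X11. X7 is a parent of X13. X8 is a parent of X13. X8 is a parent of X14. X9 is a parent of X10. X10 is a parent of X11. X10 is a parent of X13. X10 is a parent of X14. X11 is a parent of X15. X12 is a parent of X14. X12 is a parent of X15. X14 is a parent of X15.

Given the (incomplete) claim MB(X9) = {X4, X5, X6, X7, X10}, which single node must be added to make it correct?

By definition, MB(X9) is built from X9's parents, X9's children, and the co-parents of X9.
Parents of X9: X4, X5.
X9 has child X10.
For each child, the remaining parents (spouses of X9):
  X10: X3, X6, X7
MB(X9) = {X3, X4, X5, X6, X7, X10}.
Comparing with the claimed set, X3 is missing.

X3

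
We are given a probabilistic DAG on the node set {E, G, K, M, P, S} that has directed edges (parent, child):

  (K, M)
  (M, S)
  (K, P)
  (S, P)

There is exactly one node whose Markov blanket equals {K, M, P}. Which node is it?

S

The target node must have every member of {K, M, P} as a parent, child, or co-parent, and no others.
Parents of S: M; children: P; co-parents: K.
These exactly cover the given set, so the node is S.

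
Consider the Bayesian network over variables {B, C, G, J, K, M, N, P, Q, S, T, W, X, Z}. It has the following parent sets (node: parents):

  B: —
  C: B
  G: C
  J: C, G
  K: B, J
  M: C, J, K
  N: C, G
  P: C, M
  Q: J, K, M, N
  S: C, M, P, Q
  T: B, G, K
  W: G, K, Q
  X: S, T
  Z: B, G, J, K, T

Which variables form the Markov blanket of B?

{C, G, J, K, T, Z}

B has no parents.
B has children C, K, T, Z.
Co-parents of B (other parents of its children):
  C: —
  K: J
  T: G, K
  Z: G, J, K, T
MB(B) = {C, G, J, K, T, Z}.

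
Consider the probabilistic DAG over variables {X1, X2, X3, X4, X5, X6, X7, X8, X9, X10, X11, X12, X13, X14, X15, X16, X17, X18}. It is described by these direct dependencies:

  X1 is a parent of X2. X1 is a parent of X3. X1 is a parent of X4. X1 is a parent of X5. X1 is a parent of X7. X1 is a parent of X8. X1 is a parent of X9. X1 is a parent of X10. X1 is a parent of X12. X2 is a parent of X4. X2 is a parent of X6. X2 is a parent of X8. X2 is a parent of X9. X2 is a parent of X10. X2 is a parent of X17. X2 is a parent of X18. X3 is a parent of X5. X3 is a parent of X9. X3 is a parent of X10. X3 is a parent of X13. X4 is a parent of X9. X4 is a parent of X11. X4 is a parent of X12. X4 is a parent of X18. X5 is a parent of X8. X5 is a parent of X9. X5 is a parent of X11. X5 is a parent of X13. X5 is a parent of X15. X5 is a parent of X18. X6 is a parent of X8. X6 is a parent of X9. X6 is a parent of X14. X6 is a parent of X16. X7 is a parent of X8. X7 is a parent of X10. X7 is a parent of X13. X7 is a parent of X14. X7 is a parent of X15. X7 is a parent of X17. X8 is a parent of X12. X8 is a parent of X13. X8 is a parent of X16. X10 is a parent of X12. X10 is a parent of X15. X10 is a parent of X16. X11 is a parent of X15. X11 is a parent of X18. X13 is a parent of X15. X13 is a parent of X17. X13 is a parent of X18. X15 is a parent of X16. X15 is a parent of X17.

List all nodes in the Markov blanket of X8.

{X1, X2, X3, X4, X5, X6, X7, X10, X12, X13, X15, X16}

X8's parents: X1, X2, X5, X6, X7.
Children of X8: X12, X13, X16.
Other parents of X8's children:
  parents(X12) \ {X8} = {X1, X4, X10}.
  X13's other parents are X3, X5, X7.
  X16's other parents are X6, X10, X15.
So the Markov blanket of X8 is {X1, X2, X3, X4, X5, X6, X7, X10, X12, X13, X15, X16}.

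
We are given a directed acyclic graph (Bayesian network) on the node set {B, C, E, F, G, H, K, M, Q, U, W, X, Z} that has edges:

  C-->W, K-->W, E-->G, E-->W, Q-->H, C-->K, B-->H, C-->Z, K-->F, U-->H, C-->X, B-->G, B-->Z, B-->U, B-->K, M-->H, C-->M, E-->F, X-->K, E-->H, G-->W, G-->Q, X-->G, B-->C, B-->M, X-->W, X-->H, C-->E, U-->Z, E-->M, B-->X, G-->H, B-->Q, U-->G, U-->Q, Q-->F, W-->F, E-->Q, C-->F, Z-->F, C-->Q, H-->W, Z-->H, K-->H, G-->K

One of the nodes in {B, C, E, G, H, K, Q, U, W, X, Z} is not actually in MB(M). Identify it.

By definition, MB(M) is built from M's parents, M's children, and the co-parents of M.
M's parents: B, C, E.
M has child H.
For each child, the remaining parents (spouses of M):
  parents(H) \ {M} = {B, E, G, K, Q, U, X, Z}.
MB(M) = {B, C, E, G, H, K, Q, U, X, Z}.
W is neither a parent, child, nor co-parent of M, so it does not belong.

W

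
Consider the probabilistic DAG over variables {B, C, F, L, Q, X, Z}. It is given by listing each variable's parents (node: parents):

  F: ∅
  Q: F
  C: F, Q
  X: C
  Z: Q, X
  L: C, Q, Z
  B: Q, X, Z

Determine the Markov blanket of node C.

A node's Markov blanket = Pa ∪ Ch ∪ (parents of Ch other than the node itself).
Pa(C) = {F, Q}.
C has children L, X.
Other parents of C's children:
  X: no additional parents.
  L also has parents Q, Z.
Taking the union gives {F, L, Q, X, Z}.

{F, L, Q, X, Z}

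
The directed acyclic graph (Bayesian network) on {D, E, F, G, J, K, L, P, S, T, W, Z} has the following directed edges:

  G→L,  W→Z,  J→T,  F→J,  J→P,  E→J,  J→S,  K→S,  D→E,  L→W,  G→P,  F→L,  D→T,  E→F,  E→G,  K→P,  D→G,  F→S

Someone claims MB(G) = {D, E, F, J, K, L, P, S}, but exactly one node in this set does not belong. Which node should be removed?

A node's Markov blanket = Pa ∪ Ch ∪ (parents of Ch other than the node itself).
Parents of G: D, E.
G has children L, P.
Co-parents of G (other parents of its children):
  L: F
  P: J, K
MB(G) = {D, E, F, J, K, L, P}.
S is neither a parent, child, nor co-parent of G, so it does not belong.

S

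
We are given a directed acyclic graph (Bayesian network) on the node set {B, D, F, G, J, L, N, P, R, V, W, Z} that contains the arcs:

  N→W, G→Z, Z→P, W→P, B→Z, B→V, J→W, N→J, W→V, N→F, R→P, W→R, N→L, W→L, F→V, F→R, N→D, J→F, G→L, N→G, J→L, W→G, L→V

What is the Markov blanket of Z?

{B, G, P, R, W}

The Markov blanket of a node is its parents, its children, and the other parents of its children.
Z's children: P.
Z's parents: B, G.
Other parents of Z's children:
  P also has parents R, W.
Taking the union gives {B, G, P, R, W}.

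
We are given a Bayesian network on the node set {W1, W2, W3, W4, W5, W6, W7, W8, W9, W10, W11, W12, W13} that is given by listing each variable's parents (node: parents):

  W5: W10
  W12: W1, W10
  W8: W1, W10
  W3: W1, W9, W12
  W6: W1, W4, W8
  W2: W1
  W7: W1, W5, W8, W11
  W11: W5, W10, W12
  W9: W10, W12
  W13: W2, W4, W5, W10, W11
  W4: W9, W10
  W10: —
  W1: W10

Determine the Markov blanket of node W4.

The Markov blanket of a node is its parents, its children, and the other parents of its children.
Pa(W4) = {W9, W10}.
W4's children: W6, W13.
For each child, the remaining parents (spouses of W4):
  W6 also has parents W1, W8.
  parents(W13) \ {W4} = {W2, W5, W10, W11}.
Taking the union gives {W1, W2, W5, W6, W8, W9, W10, W11, W13}.

{W1, W2, W5, W6, W8, W9, W10, W11, W13}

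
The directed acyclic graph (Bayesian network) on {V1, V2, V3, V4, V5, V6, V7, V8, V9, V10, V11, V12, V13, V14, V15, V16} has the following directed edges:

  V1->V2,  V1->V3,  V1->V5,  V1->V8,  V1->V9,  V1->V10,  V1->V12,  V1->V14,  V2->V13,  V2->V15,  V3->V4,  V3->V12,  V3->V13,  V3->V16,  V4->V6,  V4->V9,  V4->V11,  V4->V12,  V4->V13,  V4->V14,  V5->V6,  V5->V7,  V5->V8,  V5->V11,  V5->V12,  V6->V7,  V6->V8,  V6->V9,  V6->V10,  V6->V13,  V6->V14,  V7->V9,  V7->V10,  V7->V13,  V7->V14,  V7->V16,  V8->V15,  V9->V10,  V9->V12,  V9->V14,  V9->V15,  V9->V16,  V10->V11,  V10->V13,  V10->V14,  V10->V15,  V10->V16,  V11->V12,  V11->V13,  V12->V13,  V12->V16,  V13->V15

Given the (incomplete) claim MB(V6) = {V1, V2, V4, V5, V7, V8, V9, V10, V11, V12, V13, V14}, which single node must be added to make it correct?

By definition, MB(V6) is built from V6's parents, V6's children, and the co-parents of V6.
V6 has parents V4, V5.
V6's children: V7, V8, V9, V10, V13, V14.
For each child, the remaining parents (spouses of V6):
  V7 also has parent V5.
  V8 also has parents V1, V5.
  V9's other parents are V1, V4, V7.
  parents(V10) \ {V6} = {V1, V7, V9}.
  V13 also has parents V2, V3, V4, V7, V10, V11, V12.
  parents(V14) \ {V6} = {V1, V4, V7, V9, V10}.
MB(V6) = {V1, V2, V3, V4, V5, V7, V8, V9, V10, V11, V12, V13, V14}.
Comparing with the claimed set, V3 is missing.

V3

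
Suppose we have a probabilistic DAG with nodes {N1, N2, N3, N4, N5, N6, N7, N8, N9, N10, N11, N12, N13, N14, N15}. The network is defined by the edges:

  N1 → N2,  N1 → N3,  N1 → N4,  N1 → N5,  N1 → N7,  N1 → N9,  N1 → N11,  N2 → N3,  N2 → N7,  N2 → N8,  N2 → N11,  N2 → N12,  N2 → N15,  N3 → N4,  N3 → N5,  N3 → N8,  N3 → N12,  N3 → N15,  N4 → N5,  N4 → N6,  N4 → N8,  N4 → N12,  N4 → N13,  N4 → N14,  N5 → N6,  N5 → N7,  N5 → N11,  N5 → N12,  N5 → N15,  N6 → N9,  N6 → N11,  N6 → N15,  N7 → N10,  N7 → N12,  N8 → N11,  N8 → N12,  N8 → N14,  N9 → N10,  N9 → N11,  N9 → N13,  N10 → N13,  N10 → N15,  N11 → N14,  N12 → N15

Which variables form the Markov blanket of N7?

{N1, N2, N3, N4, N5, N8, N9, N10, N12}

Parents of N7: N1, N2, N5.
N7's children: N10, N12.
Other parents of N7's children:
  N10: N9
  N12: N2, N3, N4, N5, N8
MB(N7) = {N1, N2, N3, N4, N5, N8, N9, N10, N12}.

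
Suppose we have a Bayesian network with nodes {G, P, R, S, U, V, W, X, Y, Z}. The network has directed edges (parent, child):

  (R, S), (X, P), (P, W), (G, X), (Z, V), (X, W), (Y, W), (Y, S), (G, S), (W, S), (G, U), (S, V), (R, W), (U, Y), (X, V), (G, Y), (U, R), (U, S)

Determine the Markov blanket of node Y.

Children of Y: S, W.
Y's parents: G, U.
For each child, the remaining parents (spouses of Y):
  W: P, R, X
  S: G, R, U, W
Union: {G, U} ∪ {S, W} ∪ {G, P, R, U, W, X} = {G, P, R, S, U, W, X}.

{G, P, R, S, U, W, X}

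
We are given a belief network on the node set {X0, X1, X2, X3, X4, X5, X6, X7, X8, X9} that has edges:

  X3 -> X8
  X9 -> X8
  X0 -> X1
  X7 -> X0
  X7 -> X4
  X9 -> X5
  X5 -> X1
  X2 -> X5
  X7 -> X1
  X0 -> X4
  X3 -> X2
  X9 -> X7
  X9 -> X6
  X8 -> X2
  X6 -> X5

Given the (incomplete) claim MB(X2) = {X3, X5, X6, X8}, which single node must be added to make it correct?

The Markov blanket of a node is its parents, its children, and the other parents of its children.
X2 has parents X3, X8.
Children of X2: X5.
For each child, the remaining parents (spouses of X2):
  X5: X6, X9
MB(X2) = {X3, X5, X6, X8, X9}.
Comparing with the claimed set, X9 is missing.

X9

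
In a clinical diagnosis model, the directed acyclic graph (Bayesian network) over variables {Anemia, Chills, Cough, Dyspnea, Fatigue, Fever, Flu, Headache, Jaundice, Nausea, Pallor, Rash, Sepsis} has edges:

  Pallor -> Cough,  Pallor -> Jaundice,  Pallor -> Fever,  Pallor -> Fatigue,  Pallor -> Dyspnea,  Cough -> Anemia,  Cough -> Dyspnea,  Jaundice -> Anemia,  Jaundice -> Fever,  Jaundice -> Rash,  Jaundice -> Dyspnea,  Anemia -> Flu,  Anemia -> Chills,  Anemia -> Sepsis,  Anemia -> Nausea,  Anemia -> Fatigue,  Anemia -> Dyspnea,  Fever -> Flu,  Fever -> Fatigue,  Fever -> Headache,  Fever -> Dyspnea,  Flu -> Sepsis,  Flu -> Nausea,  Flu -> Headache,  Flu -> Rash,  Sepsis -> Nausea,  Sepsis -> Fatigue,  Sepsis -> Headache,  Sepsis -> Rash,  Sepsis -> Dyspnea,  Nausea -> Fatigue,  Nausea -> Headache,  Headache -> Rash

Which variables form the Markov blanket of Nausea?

{Anemia, Fatigue, Fever, Flu, Headache, Pallor, Sepsis}

Recall MB(v) = parents ∪ children ∪ spouses, where spouses are the other parents of v's children.
Nausea's parents: Anemia, Flu, Sepsis.
Ch(Nausea) = {Fatigue, Headache}.
For each child, the remaining parents (spouses of Nausea):
  Fatigue also has parents Anemia, Fever, Pallor, Sepsis.
  parents(Headache) \ {Nausea} = {Fever, Flu, Sepsis}.
So the Markov blanket of Nausea is {Anemia, Fatigue, Fever, Flu, Headache, Pallor, Sepsis}.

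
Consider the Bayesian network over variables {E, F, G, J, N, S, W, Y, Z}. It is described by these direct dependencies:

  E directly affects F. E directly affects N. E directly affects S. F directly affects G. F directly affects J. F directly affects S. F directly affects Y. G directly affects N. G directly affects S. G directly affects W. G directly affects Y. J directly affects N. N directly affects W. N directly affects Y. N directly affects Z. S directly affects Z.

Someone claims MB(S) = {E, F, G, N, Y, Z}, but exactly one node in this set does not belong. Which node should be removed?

Parents of S: E, F, G.
S has child Z.
Co-parents of S (other parents of its children):
  Z also has parent N.
MB(S) = {E, F, G, N, Z}.
Y is neither a parent, child, nor co-parent of S, so it does not belong.

Y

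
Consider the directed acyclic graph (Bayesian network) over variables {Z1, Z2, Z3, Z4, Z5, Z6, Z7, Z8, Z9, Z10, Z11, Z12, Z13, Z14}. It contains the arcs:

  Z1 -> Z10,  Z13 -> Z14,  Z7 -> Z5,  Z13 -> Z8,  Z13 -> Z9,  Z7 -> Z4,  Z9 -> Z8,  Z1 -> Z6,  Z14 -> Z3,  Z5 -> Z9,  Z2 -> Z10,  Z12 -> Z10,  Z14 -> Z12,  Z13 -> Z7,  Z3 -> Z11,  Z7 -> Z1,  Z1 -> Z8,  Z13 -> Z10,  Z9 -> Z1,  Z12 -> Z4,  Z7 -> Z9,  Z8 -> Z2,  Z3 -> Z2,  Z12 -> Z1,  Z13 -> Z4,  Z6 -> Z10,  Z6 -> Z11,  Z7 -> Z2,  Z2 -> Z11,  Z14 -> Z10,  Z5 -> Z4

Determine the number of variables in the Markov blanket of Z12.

10

Parents of Z12: Z14.
Z12's children: Z1, Z4, Z10.
Other parents of Z12's children:
  parents(Z1) \ {Z12} = {Z7, Z9}.
  Z4's other parents are Z5, Z7, Z13.
  parents(Z10) \ {Z12} = {Z1, Z2, Z6, Z13, Z14}.
MB(Z12) = {Z1, Z2, Z4, Z5, Z6, Z7, Z9, Z10, Z13, Z14}, which has 10 nodes.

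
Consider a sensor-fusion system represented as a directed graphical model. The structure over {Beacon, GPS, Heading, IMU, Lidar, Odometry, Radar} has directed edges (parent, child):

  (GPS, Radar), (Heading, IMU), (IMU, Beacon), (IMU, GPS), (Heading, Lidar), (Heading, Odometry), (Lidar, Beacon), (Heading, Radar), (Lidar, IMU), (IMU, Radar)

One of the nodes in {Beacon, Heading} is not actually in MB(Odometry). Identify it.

Beacon

Odometry has parent Heading.
Odometry has no children.
With no children, Odometry has no spouses; the co-parent set is empty.
MB(Odometry) = {Heading}.
Beacon is neither a parent, child, nor co-parent of Odometry, so it does not belong.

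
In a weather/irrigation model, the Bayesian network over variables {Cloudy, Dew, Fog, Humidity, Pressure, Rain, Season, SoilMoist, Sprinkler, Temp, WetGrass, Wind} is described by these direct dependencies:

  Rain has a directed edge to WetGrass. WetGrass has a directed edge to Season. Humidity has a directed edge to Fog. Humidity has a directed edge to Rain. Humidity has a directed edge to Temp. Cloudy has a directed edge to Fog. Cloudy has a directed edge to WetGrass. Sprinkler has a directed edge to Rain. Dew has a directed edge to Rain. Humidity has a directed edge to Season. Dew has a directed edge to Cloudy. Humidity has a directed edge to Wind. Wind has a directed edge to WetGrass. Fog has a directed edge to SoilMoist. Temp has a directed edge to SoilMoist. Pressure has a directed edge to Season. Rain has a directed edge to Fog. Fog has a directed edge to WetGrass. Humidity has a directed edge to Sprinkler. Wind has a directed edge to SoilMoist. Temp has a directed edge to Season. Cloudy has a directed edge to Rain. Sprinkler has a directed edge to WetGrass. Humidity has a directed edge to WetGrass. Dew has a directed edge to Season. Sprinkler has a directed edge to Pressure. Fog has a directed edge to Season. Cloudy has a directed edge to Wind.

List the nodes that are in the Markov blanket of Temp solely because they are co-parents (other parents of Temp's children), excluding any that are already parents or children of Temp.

Children of Temp: Season, SoilMoist.
  SoilMoist: Fog, Wind
  Season: Dew, Fog, Humidity, Pressure, WetGrass
Excluding nodes already adjacent to Temp (Humidity, Season, SoilMoist), the co-parent-only contribution is {Dew, Fog, Pressure, WetGrass, Wind}.

{Dew, Fog, Pressure, WetGrass, Wind}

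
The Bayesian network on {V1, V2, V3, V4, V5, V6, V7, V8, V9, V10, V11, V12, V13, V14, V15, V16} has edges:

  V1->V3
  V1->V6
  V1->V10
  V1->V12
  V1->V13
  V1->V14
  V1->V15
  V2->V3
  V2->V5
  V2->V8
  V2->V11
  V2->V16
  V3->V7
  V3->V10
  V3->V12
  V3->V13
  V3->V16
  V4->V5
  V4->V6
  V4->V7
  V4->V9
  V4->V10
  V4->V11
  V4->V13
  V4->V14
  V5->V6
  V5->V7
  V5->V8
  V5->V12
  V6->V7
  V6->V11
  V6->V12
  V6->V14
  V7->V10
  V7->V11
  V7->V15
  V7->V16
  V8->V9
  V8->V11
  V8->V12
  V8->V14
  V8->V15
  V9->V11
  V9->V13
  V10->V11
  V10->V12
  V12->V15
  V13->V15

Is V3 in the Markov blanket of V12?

V3 is a parent of V12.
So V3 ∈ MB(V12).

Yes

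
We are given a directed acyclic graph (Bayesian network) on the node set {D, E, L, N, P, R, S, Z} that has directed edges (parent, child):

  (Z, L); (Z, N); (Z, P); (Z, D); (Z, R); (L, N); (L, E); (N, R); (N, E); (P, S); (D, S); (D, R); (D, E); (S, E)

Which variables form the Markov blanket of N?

{D, E, L, R, S, Z}

N's parents: L, Z.
N's children: E, R.
Other parents of N's children:
  R also has parents D, Z.
  parents(E) \ {N} = {D, L, S}.
MB(N) = {D, E, L, R, S, Z}.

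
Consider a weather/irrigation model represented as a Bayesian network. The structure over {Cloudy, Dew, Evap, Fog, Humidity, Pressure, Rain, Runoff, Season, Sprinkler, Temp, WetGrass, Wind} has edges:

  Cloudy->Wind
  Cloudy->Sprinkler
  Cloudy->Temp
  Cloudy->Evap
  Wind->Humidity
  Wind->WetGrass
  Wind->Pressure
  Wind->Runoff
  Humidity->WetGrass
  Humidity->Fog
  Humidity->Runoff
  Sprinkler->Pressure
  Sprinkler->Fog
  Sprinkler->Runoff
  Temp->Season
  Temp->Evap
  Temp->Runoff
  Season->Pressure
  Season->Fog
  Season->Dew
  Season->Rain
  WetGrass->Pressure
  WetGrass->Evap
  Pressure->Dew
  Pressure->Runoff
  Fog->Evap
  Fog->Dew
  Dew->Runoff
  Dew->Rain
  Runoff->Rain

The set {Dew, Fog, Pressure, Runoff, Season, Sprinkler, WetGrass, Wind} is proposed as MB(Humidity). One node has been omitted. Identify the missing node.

Temp

The Markov blanket of a node is its parents, its children, and the other parents of its children.
Humidity has parent Wind.
Children of Humidity: Fog, Runoff, WetGrass.
Other parents of Humidity's children:
  WetGrass: Wind
  Fog: Season, Sprinkler
  Runoff: Dew, Pressure, Sprinkler, Temp, Wind
MB(Humidity) = {Dew, Fog, Pressure, Runoff, Season, Sprinkler, Temp, WetGrass, Wind}.
Comparing with the claimed set, Temp is missing.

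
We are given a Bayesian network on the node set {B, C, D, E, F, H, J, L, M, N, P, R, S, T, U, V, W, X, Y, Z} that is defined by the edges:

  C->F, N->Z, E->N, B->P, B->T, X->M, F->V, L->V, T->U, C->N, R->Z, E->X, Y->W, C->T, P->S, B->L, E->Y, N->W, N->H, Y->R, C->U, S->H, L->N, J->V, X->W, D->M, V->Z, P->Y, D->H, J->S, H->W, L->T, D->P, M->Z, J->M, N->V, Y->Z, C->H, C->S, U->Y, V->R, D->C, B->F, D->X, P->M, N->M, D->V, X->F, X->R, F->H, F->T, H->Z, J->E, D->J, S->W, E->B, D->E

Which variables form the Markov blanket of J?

{C, D, E, F, L, M, N, P, S, V, X}

J's parents: D.
J has children E, M, S, V.
For each child, the remaining parents (spouses of J):
  E: D
  V: D, F, L, N
  S: C, P
  M: D, N, P, X
Union: {D} ∪ {E, M, S, V} ∪ {C, D, F, L, N, P, X} = {C, D, E, F, L, M, N, P, S, V, X}.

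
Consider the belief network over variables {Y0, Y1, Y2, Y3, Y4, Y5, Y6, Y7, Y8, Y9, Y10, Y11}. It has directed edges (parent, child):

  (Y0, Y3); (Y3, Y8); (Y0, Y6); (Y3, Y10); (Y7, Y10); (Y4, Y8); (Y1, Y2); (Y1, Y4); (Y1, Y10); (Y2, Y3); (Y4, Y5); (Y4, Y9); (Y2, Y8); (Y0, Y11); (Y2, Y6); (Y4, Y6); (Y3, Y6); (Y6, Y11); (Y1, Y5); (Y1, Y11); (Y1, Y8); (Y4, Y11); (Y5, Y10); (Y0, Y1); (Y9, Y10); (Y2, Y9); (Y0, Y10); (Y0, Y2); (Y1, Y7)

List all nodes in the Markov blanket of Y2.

Recall MB(v) = parents ∪ children ∪ spouses, where spouses are the other parents of v's children.
Y2 has parents Y0, Y1.
Ch(Y2) = {Y3, Y6, Y8, Y9}.
Parents of each child, excluding Y2:
  Y3: Y0
  Y6: Y0, Y3, Y4
  Y8: Y1, Y3, Y4
  Y9: Y4
Taking the union gives {Y0, Y1, Y3, Y4, Y6, Y8, Y9}.

{Y0, Y1, Y3, Y4, Y6, Y8, Y9}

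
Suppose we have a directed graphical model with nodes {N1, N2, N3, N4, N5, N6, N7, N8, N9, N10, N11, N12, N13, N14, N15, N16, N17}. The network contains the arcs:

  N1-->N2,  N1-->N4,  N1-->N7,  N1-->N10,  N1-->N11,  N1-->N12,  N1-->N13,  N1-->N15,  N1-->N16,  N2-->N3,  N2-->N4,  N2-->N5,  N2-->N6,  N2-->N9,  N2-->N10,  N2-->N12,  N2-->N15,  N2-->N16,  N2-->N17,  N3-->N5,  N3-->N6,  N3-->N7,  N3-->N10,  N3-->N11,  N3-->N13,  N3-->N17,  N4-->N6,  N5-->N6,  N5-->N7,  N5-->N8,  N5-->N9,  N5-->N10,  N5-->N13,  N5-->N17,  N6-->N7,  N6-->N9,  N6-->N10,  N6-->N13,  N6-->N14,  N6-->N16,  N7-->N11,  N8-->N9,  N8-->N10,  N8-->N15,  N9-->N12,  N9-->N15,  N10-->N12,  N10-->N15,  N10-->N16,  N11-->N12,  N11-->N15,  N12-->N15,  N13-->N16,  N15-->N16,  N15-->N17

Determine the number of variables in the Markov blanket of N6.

13

Recall MB(v) = parents ∪ children ∪ spouses, where spouses are the other parents of v's children.
N6 has children N7, N9, N10, N13, N14, N16.
N6's parents: N2, N3, N4, N5.
For each child, the remaining parents (spouses of N6):
  N7: N1, N3, N5
  N9: N2, N5, N8
  N10: N1, N2, N3, N5, N8
  N13: N1, N3, N5
  N14: —
  N16: N1, N2, N10, N13, N15
MB(N6) = {N1, N2, N3, N4, N5, N7, N8, N9, N10, N13, N14, N15, N16}, which has 13 nodes.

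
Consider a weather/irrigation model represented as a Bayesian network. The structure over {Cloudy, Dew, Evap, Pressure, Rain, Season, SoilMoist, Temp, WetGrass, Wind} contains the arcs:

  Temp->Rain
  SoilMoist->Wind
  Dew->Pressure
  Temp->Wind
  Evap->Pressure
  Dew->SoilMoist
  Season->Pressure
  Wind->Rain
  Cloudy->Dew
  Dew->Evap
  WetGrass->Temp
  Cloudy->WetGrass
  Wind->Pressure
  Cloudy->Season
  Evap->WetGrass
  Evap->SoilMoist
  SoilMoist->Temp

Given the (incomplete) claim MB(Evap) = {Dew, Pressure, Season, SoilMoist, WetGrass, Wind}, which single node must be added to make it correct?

Cloudy

Pa(Evap) = {Dew}.
Ch(Evap) = {Pressure, SoilMoist, WetGrass}.
Parents of each child, excluding Evap:
  WetGrass's other parent is Cloudy.
  SoilMoist's other parent is Dew.
  Pressure also has parents Dew, Season, Wind.
MB(Evap) = {Cloudy, Dew, Pressure, Season, SoilMoist, WetGrass, Wind}.
Comparing with the claimed set, Cloudy is missing.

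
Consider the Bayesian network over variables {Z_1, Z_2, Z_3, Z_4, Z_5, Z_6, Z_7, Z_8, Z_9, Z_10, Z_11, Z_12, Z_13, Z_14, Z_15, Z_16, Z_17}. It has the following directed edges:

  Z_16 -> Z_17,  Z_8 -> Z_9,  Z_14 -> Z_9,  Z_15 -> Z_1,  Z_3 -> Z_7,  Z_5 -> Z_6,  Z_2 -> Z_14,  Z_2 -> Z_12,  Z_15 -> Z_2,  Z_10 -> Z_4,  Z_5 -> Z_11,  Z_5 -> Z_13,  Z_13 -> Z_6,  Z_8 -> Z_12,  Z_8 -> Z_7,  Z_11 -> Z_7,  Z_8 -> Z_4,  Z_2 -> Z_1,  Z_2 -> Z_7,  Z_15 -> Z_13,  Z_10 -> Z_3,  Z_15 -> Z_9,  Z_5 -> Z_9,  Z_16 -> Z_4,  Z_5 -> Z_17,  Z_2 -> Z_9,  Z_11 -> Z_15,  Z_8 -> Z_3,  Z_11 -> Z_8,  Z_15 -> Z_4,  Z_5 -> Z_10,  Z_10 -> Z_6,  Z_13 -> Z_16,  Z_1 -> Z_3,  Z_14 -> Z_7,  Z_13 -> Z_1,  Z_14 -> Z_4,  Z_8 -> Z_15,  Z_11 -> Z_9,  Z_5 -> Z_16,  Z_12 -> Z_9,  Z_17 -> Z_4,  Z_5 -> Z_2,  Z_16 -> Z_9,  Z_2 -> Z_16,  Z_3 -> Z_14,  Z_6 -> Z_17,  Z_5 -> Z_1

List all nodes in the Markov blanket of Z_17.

Recall MB(v) = parents ∪ children ∪ spouses, where spouses are the other parents of v's children.
Z_17 has parents Z_5, Z_6, Z_16.
Children of Z_17: Z_4.
For each child, the remaining parents (spouses of Z_17):
  parents(Z_4) \ {Z_17} = {Z_8, Z_10, Z_14, Z_15, Z_16}.
Taking the union gives {Z_4, Z_5, Z_6, Z_8, Z_10, Z_14, Z_15, Z_16}.

{Z_4, Z_5, Z_6, Z_8, Z_10, Z_14, Z_15, Z_16}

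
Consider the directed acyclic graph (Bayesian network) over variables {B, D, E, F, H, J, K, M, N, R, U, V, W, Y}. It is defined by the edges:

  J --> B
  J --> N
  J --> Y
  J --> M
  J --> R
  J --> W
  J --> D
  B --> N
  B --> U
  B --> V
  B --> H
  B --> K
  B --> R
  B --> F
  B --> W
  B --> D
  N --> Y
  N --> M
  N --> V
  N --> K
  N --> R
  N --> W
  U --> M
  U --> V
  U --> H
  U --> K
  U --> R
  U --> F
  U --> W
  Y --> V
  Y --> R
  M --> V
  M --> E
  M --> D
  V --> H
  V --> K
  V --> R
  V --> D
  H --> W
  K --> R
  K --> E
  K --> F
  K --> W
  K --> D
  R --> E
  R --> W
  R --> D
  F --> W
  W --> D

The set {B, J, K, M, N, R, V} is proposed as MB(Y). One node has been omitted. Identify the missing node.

Y's parents: J, N.
Y has children R, V.
Parents of each child, excluding Y:
  V: B, M, N, U
  R: B, J, K, N, U, V
MB(Y) = {B, J, K, M, N, R, U, V}.
Comparing with the claimed set, U is missing.

U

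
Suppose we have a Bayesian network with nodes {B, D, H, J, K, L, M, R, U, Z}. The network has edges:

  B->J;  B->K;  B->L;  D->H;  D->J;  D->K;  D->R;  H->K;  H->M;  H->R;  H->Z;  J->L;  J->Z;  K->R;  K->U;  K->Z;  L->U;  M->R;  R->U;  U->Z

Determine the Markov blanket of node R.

R's parents: D, H, K, M.
R has child U.
Parents of each child, excluding R:
  U also has parents K, L.
MB(R) = {D, H, K, L, M, U}.

{D, H, K, L, M, U}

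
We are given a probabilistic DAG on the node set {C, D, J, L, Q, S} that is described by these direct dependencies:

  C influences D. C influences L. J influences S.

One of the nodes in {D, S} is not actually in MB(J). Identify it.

By definition, MB(J) is built from J's parents, J's children, and the co-parents of J.
J has no parents.
J has child S.
Co-parents of J (other parents of its children):
  S has no other parent.
MB(J) = {S}.
D is neither a parent, child, nor co-parent of J, so it does not belong.

D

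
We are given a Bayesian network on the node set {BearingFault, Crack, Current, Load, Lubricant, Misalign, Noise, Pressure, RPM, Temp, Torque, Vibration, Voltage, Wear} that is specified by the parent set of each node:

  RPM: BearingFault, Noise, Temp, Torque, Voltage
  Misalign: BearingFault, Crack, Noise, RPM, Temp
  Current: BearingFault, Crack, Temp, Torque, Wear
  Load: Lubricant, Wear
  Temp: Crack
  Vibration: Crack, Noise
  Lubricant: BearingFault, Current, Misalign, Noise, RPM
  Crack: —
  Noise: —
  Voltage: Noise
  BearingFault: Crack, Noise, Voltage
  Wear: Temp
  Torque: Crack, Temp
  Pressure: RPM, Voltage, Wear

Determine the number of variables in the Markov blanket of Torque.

Torque's parents: Crack, Temp.
Ch(Torque) = {Current, RPM}.
For each child, the remaining parents (spouses of Torque):
  RPM's other parents are BearingFault, Noise, Temp, Voltage.
  parents(Current) \ {Torque} = {BearingFault, Crack, Temp, Wear}.
MB(Torque) = {BearingFault, Crack, Current, Noise, RPM, Temp, Voltage, Wear}, which has 8 nodes.

8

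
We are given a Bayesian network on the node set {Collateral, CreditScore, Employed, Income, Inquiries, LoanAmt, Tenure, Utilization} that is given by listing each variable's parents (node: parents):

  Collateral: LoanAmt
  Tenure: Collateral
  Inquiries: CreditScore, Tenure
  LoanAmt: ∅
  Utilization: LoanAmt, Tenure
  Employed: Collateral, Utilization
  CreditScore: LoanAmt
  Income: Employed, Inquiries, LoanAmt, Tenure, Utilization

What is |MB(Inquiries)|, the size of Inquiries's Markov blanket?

6

Inquiries's parents: CreditScore, Tenure.
Inquiries has child Income.
Other parents of Inquiries's children:
  Income: Employed, LoanAmt, Tenure, Utilization
MB(Inquiries) = {CreditScore, Employed, Income, LoanAmt, Tenure, Utilization}, which has 6 nodes.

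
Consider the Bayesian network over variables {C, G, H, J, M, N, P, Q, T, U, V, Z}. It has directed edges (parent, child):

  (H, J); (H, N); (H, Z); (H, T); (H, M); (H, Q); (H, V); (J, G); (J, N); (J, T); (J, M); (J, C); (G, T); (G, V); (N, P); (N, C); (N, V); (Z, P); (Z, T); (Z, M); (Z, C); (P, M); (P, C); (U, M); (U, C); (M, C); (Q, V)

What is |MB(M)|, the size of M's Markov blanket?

Parents of M: H, J, P, U, Z.
Children of M: C.
For each child, the remaining parents (spouses of M):
  C: J, N, P, U, Z
MB(M) = {C, H, J, N, P, U, Z}, which has 7 nodes.

7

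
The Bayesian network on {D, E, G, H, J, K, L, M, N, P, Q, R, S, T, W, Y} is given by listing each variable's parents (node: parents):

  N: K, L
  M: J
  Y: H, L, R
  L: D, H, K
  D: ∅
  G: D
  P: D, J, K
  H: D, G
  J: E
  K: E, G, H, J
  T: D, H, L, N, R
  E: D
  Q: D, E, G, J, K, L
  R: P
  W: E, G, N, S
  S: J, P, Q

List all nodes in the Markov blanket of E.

Pa(E) = {D}.
E has children J, K, Q, W.
For each child, the remaining parents (spouses of E):
  J: —
  K: G, H, J
  Q: D, G, J, K, L
  W: G, N, S
Taking the union gives {D, G, H, J, K, L, N, Q, S, W}.

{D, G, H, J, K, L, N, Q, S, W}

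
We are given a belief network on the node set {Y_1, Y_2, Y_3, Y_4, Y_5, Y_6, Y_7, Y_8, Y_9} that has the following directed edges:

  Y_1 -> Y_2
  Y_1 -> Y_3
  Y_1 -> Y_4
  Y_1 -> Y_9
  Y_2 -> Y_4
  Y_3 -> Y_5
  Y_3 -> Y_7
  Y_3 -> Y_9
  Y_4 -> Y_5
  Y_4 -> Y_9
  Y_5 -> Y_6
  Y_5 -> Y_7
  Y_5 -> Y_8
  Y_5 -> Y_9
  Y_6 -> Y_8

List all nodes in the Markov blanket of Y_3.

Y_3's children: Y_5, Y_7, Y_9.
Y_3 has parent Y_1.
For each child, the remaining parents (spouses of Y_3):
  Y_5 also has parent Y_4.
  Y_7's other parent is Y_5.
  Y_9's other parents are Y_1, Y_4, Y_5.
Union: {Y_1} ∪ {Y_5, Y_7, Y_9} ∪ {Y_1, Y_4, Y_5} = {Y_1, Y_4, Y_5, Y_7, Y_9}.

{Y_1, Y_4, Y_5, Y_7, Y_9}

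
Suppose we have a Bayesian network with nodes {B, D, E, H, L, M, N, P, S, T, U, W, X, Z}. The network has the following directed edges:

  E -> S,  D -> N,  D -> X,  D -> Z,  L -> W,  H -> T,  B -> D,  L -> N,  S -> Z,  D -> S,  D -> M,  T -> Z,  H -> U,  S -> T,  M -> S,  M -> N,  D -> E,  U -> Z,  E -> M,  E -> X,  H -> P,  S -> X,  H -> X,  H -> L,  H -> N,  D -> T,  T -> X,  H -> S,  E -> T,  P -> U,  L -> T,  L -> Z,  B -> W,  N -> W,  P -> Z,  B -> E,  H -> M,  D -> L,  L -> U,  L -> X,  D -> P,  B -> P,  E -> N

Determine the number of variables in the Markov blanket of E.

E has children M, N, S, T, X.
Parents of E: B, D.
Co-parents of E (other parents of its children):
  M also has parents D, H.
  parents(N) \ {E} = {D, H, L, M}.
  S's other parents are D, H, M.
  T also has parents D, H, L, S.
  X also has parents D, H, L, S, T.
MB(E) = {B, D, H, L, M, N, S, T, X}, which has 9 nodes.

9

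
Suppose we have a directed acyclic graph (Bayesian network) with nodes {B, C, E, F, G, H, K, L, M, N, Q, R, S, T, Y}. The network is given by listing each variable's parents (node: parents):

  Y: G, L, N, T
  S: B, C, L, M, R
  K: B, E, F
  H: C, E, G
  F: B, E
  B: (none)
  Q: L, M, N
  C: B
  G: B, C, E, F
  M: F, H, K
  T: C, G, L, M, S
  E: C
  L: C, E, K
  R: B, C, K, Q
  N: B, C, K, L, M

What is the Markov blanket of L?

Recall MB(v) = parents ∪ children ∪ spouses, where spouses are the other parents of v's children.
Ch(L) = {N, Q, S, T, Y}.
Parents of L: C, E, K.
Parents of each child, excluding L:
  N's other parents are B, C, K, M.
  parents(Q) \ {L} = {M, N}.
  S's other parents are B, C, M, R.
  T's other parents are C, G, M, S.
  Y's other parents are G, N, T.
Taking the union gives {B, C, E, G, K, M, N, Q, R, S, T, Y}.

{B, C, E, G, K, M, N, Q, R, S, T, Y}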